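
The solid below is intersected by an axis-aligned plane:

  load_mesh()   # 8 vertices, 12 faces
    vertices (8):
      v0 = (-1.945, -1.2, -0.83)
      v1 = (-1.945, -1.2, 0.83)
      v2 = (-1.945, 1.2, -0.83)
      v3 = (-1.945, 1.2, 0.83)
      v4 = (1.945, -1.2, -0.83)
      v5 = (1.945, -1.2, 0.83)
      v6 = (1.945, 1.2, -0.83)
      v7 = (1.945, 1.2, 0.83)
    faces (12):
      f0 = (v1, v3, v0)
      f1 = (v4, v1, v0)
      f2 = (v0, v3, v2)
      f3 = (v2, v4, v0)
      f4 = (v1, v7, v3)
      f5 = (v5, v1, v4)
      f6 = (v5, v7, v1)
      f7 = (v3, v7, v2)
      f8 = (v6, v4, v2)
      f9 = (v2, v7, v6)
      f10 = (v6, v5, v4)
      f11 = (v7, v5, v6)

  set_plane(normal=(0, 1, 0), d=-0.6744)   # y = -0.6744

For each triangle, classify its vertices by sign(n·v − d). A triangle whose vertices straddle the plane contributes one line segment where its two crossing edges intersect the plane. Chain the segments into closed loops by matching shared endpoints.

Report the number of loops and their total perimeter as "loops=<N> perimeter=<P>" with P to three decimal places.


Straddling triangles (8 of 12):
  (v1,v3,v0) [-+-] → (-1.945, -0.6744, 0.83)–(-1.945, -0.6744, -0.46646)  len=1.2965
  (v0,v3,v2) [-++] → (-1.945, -0.6744, -0.46646)–(-1.945, -0.6744, -0.83)  len=0.3635
  (v2,v4,v0) [+--] → (1.09309, -0.6744, -0.83)–(-1.945, -0.6744, -0.83)  len=3.0381
  (v1,v7,v3) [-++] → (-1.09309, -0.6744, 0.83)–(-1.945, -0.6744, 0.83)  len=0.8519
  (v5,v7,v1) [-+-] → (1.945, -0.6744, 0.83)–(-1.09309, -0.6744, 0.83)  len=3.0381
  (v6,v4,v2) [+-+] → (1.945, -0.6744, -0.83)–(1.09309, -0.6744, -0.83)  len=0.8519
  (v6,v5,v4) [+--] → (1.945, -0.6744, 0.46646)–(1.945, -0.6744, -0.83)  len=1.2965
  (v7,v5,v6) [+-+] → (1.945, -0.6744, 0.83)–(1.945, -0.6744, 0.46646)  len=0.3635

Chained into 1 loop(s):
  loop 1: 8 segments, perimeter = 11.1000
Total perimeter = 11.100

loops=1 perimeter=11.100


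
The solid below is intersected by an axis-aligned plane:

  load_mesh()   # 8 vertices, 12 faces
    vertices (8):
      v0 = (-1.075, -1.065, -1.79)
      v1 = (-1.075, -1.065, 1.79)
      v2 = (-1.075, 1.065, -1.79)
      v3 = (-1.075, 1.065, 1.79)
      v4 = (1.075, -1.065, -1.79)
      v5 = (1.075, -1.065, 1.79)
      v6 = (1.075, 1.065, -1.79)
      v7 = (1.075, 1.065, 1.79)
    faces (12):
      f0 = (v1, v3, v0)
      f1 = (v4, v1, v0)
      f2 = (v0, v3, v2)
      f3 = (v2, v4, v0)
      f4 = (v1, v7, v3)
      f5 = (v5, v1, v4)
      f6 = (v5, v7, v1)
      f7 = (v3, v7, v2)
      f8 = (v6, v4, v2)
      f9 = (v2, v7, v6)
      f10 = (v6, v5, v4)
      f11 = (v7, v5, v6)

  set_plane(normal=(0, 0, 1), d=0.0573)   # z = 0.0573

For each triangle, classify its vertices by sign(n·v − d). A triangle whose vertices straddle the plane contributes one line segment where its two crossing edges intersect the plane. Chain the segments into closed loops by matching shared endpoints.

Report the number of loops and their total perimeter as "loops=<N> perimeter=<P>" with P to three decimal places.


Straddling triangles (8 of 12):
  (v1,v3,v0) [++-] → (-1.075, 0.0340919, 0.0573)–(-1.075, -1.065, 0.0573)  len=1.0991
  (v4,v1,v0) [-+-] → (-0.034412, -1.065, 0.0573)–(-1.075, -1.065, 0.0573)  len=1.0406
  (v0,v3,v2) [-+-] → (-1.075, 0.0340919, 0.0573)–(-1.075, 1.065, 0.0573)  len=1.0309
  (v5,v1,v4) [++-] → (-0.034412, -1.065, 0.0573)–(1.075, -1.065, 0.0573)  len=1.1094
  (v3,v7,v2) [++-] → (0.034412, 1.065, 0.0573)–(-1.075, 1.065, 0.0573)  len=1.1094
  (v2,v7,v6) [-+-] → (0.034412, 1.065, 0.0573)–(1.075, 1.065, 0.0573)  len=1.0406
  (v6,v5,v4) [-+-] → (1.075, -0.0340919, 0.0573)–(1.075, -1.065, 0.0573)  len=1.0309
  (v7,v5,v6) [++-] → (1.075, -0.0340919, 0.0573)–(1.075, 1.065, 0.0573)  len=1.0991

Chained into 1 loop(s):
  loop 1: 8 segments, perimeter = 8.5600
Total perimeter = 8.560

loops=1 perimeter=8.560


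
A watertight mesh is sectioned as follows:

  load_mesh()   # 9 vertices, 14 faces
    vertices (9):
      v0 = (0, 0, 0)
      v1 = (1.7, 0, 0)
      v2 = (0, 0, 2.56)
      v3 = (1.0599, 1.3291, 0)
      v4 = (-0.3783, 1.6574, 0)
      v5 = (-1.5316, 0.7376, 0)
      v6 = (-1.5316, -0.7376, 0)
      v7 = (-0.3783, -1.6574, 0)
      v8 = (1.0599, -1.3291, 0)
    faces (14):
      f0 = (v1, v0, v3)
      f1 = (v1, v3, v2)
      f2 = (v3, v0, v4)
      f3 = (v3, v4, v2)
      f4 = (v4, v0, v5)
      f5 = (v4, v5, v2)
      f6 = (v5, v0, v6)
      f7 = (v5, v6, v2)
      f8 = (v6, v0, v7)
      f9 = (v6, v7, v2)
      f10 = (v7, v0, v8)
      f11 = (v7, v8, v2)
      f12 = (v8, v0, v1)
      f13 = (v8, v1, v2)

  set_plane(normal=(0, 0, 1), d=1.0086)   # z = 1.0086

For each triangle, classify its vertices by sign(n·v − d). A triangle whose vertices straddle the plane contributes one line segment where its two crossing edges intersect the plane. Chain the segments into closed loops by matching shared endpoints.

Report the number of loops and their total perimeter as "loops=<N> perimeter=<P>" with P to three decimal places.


loops=1 perimeter=6.258

Straddling triangles (7 of 14):
  (v1,v3,v2) [--+] → (0.642316, 0.805455, 1.0086)–(1.03023, 0, 1.0086)  len=0.8940
  (v3,v4,v2) [--+] → (-0.229256, 1.00441, 1.0086)–(0.642316, 0.805455, 1.0086)  len=0.8940
  (v4,v5,v2) [--+] → (-0.928174, 0.446997, 1.0086)–(-0.229256, 1.00441, 1.0086)  len=0.8940
  (v5,v6,v2) [--+] → (-0.928174, -0.446997, 1.0086)–(-0.928174, 0.446997, 1.0086)  len=0.8940
  (v6,v7,v2) [--+] → (-0.229256, -1.00441, 1.0086)–(-0.928174, -0.446997, 1.0086)  len=0.8940
  (v7,v8,v2) [--+] → (0.642316, -0.805455, 1.0086)–(-0.229256, -1.00441, 1.0086)  len=0.8940
  (v8,v1,v2) [--+] → (1.03023, 0, 1.0086)–(0.642316, -0.805455, 1.0086)  len=0.8940

Chained into 1 loop(s):
  loop 1: 7 segments, perimeter = 6.2579
Total perimeter = 6.258


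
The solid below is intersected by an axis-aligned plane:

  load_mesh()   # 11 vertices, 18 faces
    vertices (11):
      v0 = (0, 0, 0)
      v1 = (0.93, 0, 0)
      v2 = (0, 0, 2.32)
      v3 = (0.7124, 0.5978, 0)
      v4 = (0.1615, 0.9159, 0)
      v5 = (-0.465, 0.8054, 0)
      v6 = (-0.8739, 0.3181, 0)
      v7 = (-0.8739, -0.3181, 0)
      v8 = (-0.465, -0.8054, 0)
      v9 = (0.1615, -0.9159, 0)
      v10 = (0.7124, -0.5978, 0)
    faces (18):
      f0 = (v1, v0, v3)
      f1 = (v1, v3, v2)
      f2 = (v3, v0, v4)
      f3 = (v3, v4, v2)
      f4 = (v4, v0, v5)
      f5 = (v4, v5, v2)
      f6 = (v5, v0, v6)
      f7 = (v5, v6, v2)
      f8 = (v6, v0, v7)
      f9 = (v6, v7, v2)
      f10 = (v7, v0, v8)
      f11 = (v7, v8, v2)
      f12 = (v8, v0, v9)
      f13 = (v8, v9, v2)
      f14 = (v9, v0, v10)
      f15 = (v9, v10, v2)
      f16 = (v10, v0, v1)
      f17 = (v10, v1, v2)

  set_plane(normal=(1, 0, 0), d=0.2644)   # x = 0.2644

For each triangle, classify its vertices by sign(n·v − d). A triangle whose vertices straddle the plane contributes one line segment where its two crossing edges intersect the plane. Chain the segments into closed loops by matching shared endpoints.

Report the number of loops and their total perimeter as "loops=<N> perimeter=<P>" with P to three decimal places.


Straddling triangles (8 of 18):
  (v1,v0,v3) [+-+] → (0.2644, 0, 0)–(0.2644, 0.221867, 0)  len=0.2219
  (v1,v3,v2) [++-] → (0.2644, 0.221867, 1.45896)–(0.2644, 0, 1.66042)  len=0.2997
  (v3,v0,v4) [+--] → (0.2644, 0.221867, 0)–(0.2644, 0.856484, 0)  len=0.6346
  (v3,v4,v2) [+--] → (0.2644, 0.856484, 0)–(0.2644, 0.221867, 1.45896)  len=1.5910
  (v9,v0,v10) [--+] → (0.2644, -0.221867, 0)–(0.2644, -0.856484, 0)  len=0.6346
  (v9,v10,v2) [-+-] → (0.2644, -0.856484, 0)–(0.2644, -0.221867, 1.45896)  len=1.5910
  (v10,v0,v1) [+-+] → (0.2644, -0.221867, 0)–(0.2644, 0, 0)  len=0.2219
  (v10,v1,v2) [++-] → (0.2644, 0, 1.66042)–(0.2644, -0.221867, 1.45896)  len=0.2997

Chained into 1 loop(s):
  loop 1: 8 segments, perimeter = 5.4944
Total perimeter = 5.494

loops=1 perimeter=5.494


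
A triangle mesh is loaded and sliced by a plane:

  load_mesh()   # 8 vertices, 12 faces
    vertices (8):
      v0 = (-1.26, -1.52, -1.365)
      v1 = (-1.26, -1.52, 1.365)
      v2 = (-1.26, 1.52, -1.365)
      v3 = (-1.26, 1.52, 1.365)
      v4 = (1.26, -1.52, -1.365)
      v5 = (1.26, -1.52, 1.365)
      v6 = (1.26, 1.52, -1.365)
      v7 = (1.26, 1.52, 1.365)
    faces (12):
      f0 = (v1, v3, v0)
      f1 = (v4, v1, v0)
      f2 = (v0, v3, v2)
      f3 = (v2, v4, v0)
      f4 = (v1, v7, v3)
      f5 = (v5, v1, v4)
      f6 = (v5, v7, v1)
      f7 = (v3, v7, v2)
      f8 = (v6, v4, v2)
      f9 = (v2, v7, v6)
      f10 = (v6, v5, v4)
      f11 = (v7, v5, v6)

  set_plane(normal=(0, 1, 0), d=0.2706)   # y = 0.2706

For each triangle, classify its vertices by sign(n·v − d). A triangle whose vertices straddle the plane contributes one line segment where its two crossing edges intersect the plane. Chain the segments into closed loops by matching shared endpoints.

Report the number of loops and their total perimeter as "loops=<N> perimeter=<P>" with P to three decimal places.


loops=1 perimeter=10.500

Straddling triangles (8 of 12):
  (v1,v3,v0) [-+-] → (-1.26, 0.2706, 1.365)–(-1.26, 0.2706, 0.243006)  len=1.1220
  (v0,v3,v2) [-++] → (-1.26, 0.2706, 0.243006)–(-1.26, 0.2706, -1.365)  len=1.6080
  (v2,v4,v0) [+--] → (-0.224313, 0.2706, -1.365)–(-1.26, 0.2706, -1.365)  len=1.0357
  (v1,v7,v3) [-++] → (0.224313, 0.2706, 1.365)–(-1.26, 0.2706, 1.365)  len=1.4843
  (v5,v7,v1) [-+-] → (1.26, 0.2706, 1.365)–(0.224313, 0.2706, 1.365)  len=1.0357
  (v6,v4,v2) [+-+] → (1.26, 0.2706, -1.365)–(-0.224313, 0.2706, -1.365)  len=1.4843
  (v6,v5,v4) [+--] → (1.26, 0.2706, -0.243006)–(1.26, 0.2706, -1.365)  len=1.1220
  (v7,v5,v6) [+-+] → (1.26, 0.2706, 1.365)–(1.26, 0.2706, -0.243006)  len=1.6080

Chained into 1 loop(s):
  loop 1: 8 segments, perimeter = 10.5000
Total perimeter = 10.500


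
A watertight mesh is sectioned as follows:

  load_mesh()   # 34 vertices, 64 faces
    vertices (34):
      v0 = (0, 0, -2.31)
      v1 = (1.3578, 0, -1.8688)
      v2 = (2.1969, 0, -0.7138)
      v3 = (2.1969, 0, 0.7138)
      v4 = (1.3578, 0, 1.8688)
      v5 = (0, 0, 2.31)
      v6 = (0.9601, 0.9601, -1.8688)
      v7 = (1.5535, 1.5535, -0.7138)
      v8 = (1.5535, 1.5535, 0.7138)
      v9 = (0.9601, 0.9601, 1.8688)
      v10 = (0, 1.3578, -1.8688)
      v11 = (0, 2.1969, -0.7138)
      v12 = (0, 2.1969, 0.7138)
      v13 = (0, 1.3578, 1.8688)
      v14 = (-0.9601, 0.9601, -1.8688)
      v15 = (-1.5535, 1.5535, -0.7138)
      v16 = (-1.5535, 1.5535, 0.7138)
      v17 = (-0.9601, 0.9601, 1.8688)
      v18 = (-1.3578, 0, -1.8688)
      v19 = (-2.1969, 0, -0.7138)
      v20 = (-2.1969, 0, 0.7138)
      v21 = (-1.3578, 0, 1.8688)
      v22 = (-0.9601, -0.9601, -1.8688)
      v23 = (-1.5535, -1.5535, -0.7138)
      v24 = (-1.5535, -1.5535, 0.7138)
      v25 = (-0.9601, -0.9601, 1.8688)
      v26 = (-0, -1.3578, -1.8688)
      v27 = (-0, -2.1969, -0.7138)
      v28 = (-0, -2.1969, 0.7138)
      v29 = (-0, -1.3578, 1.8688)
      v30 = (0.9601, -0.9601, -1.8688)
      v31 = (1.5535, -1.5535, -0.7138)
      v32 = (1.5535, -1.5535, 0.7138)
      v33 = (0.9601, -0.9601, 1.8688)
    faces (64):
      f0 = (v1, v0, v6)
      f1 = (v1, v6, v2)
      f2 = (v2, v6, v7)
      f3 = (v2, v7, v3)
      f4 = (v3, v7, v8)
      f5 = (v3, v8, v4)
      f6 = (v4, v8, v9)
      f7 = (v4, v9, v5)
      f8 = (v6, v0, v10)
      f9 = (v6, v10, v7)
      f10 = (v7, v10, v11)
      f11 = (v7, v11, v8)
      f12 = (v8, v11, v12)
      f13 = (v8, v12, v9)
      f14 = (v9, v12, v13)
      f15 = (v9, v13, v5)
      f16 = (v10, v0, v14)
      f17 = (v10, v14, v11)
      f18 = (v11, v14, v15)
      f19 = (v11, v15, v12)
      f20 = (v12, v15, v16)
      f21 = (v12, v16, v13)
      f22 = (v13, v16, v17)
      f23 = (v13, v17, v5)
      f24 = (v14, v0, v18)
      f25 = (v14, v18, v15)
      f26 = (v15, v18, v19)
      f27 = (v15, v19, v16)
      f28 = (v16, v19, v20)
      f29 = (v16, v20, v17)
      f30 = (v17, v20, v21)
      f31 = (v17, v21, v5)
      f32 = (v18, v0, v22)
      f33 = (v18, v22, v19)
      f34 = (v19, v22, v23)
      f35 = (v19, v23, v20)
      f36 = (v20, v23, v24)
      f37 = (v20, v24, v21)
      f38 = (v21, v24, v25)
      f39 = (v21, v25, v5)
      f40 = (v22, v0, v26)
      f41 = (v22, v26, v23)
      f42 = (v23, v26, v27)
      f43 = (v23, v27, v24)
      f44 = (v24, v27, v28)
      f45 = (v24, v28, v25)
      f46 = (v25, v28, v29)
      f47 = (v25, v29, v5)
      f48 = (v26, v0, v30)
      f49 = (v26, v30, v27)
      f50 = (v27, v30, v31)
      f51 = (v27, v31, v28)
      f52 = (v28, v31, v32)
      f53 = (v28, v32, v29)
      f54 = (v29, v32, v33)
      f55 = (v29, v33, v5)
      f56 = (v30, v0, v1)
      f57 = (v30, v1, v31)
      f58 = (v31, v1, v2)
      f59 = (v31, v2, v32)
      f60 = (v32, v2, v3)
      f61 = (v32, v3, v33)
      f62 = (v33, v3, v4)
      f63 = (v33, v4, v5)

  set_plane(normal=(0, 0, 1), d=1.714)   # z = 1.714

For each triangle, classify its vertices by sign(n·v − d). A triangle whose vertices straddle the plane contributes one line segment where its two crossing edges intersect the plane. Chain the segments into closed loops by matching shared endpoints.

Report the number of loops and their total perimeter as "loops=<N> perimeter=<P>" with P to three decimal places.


loops=1 perimeter=9.002

Straddling triangles (16 of 64):
  (v3,v8,v4) [--+] → (1.38403, 0.208209, 1.714)–(1.47026, 0, 1.714)  len=0.2254
  (v4,v8,v9) [+-+] → (1.38403, 0.208209, 1.714)–(1.03963, 1.03963, 1.714)  len=0.8999
  (v8,v12,v9) [--+] → (0.831422, 1.12586, 1.714)–(1.03963, 1.03963, 1.714)  len=0.2254
  (v9,v12,v13) [+-+] → (0.831422, 1.12586, 1.714)–(0, 1.47026, 1.714)  len=0.8999
  (v12,v16,v13) [--+] → (-0.208209, 1.38403, 1.714)–(0, 1.47026, 1.714)  len=0.2254
  (v13,v16,v17) [+-+] → (-0.208209, 1.38403, 1.714)–(-1.03963, 1.03963, 1.714)  len=0.8999
  (v16,v20,v17) [--+] → (-1.12586, 0.831422, 1.714)–(-1.03963, 1.03963, 1.714)  len=0.2254
  (v17,v20,v21) [+-+] → (-1.12586, 0.831422, 1.714)–(-1.47026, 0, 1.714)  len=0.8999
  (v20,v24,v21) [--+] → (-1.38403, -0.208209, 1.714)–(-1.47026, 0, 1.714)  len=0.2254
  (v21,v24,v25) [+-+] → (-1.38403, -0.208209, 1.714)–(-1.03963, -1.03963, 1.714)  len=0.8999
  (v24,v28,v25) [--+] → (-0.831422, -1.12586, 1.714)–(-1.03963, -1.03963, 1.714)  len=0.2254
  (v25,v28,v29) [+-+] → (-0.831422, -1.12586, 1.714)–(0, -1.47026, 1.714)  len=0.8999
  (v28,v32,v29) [--+] → (0.208209, -1.38403, 1.714)–(0, -1.47026, 1.714)  len=0.2254
  (v29,v32,v33) [+-+] → (0.208209, -1.38403, 1.714)–(1.03963, -1.03963, 1.714)  len=0.8999
  (v32,v3,v33) [--+] → (1.12586, -0.831422, 1.714)–(1.03963, -1.03963, 1.714)  len=0.2254
  (v33,v3,v4) [+-+] → (1.12586, -0.831422, 1.714)–(1.47026, 0, 1.714)  len=0.8999

Chained into 1 loop(s):
  loop 1: 16 segments, perimeter = 9.0023
Total perimeter = 9.002


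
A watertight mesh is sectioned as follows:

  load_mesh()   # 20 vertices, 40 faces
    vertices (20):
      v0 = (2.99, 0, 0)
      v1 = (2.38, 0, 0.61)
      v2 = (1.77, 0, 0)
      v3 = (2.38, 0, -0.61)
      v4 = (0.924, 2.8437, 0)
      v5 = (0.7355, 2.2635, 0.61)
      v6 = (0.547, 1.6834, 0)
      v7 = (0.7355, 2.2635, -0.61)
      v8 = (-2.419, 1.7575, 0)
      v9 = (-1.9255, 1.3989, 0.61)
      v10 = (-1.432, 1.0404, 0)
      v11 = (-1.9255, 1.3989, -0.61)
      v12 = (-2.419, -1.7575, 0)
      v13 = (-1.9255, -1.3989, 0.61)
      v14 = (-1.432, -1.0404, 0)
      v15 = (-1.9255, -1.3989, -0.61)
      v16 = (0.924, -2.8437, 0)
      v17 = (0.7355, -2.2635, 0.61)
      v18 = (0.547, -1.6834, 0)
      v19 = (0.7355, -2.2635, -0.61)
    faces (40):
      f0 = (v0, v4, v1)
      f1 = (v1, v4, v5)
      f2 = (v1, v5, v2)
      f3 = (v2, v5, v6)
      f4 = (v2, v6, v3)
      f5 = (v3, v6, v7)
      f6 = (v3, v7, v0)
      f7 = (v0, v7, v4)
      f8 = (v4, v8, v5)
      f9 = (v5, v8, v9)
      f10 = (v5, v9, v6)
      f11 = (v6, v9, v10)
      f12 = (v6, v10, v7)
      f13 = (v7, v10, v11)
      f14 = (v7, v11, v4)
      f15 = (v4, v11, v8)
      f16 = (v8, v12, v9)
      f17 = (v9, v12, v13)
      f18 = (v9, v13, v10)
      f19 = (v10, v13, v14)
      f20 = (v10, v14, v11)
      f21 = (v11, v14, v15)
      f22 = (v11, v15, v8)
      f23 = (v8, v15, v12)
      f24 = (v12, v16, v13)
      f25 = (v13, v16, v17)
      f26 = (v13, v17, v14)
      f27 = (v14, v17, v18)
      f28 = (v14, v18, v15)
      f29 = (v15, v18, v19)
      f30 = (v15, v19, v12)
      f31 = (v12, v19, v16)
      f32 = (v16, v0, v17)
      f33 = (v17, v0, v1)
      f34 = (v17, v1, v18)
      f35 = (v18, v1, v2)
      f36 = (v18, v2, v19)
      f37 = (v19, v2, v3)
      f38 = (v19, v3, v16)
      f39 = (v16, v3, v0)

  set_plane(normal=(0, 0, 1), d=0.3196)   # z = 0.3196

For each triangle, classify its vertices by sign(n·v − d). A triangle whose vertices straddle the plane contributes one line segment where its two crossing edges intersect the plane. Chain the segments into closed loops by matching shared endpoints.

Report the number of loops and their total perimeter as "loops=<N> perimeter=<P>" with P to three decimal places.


loops=2 perimeter=27.979

Straddling triangles (20 of 40):
  (v0,v4,v1) [--+] → (1.68685, 1.35379, 0.3196)–(2.6704, 0, 0.3196)  len=1.6734
  (v1,v4,v5) [+-+] → (1.68685, 1.35379, 0.3196)–(0.825238, 2.53971, 0.3196)  len=1.4659
  (v1,v5,v2) [++-] → (1.22799, 1.18593, 0.3196)–(2.0896, 0, 0.3196)  len=1.4659
  (v2,v5,v6) [-+-] → (1.22799, 1.18593, 0.3196)–(0.645762, 1.98733, 0.3196)  len=0.9906
  (v4,v8,v5) [--+] → (-0.766249, 2.02261, 0.3196)–(0.825238, 2.53971, 0.3196)  len=1.6734
  (v5,v8,v9) [+-+] → (-0.766249, 2.02261, 0.3196)–(-2.16044, 1.56962, 0.3196)  len=1.4659
  (v5,v9,v6) [++-] → (-0.748428, 1.53434, 0.3196)–(0.645762, 1.98733, 0.3196)  len=1.4659
  (v6,v9,v10) [-+-] → (-0.748428, 1.53434, 0.3196)–(-1.69056, 1.22823, 0.3196)  len=0.9906
  (v8,v12,v9) [--+] → (-2.16044, -0.103753, 0.3196)–(-2.16044, 1.56962, 0.3196)  len=1.6734
  (v9,v12,v13) [+-+] → (-2.16044, -0.103753, 0.3196)–(-2.16044, -1.56962, 0.3196)  len=1.4659
  (v9,v13,v10) [++-] → (-1.69056, -0.237633, 0.3196)–(-1.69056, 1.22823, 0.3196)  len=1.4659
  (v10,v13,v14) [-+-] → (-1.69056, -0.237633, 0.3196)–(-1.69056, -1.22823, 0.3196)  len=0.9906
  (v12,v16,v13) [--+] → (-0.568951, -2.08672, 0.3196)–(-2.16044, -1.56962, 0.3196)  len=1.6734
  (v13,v16,v17) [+-+] → (-0.568951, -2.08672, 0.3196)–(0.825238, -2.53971, 0.3196)  len=1.4659
  (v13,v17,v14) [++-] → (-0.296372, -1.68122, 0.3196)–(-1.69056, -1.22823, 0.3196)  len=1.4659
  (v14,v17,v18) [-+-] → (-0.296372, -1.68122, 0.3196)–(0.645762, -1.98733, 0.3196)  len=0.9906
  (v16,v0,v17) [--+] → (1.80879, -1.18593, 0.3196)–(0.825238, -2.53971, 0.3196)  len=1.6734
  (v17,v0,v1) [+-+] → (1.80879, -1.18593, 0.3196)–(2.6704, 0, 0.3196)  len=1.4659
  (v17,v1,v18) [++-] → (1.50737, -0.801409, 0.3196)–(0.645762, -1.98733, 0.3196)  len=1.4659
  (v18,v1,v2) [-+-] → (1.50737, -0.801409, 0.3196)–(2.0896, 0, 0.3196)  len=0.9906

Chained into 2 loop(s):
  loop 1: 10 segments, perimeter = 15.6963
  loop 2: 10 segments, perimeter = 12.2825
Total perimeter = 27.979


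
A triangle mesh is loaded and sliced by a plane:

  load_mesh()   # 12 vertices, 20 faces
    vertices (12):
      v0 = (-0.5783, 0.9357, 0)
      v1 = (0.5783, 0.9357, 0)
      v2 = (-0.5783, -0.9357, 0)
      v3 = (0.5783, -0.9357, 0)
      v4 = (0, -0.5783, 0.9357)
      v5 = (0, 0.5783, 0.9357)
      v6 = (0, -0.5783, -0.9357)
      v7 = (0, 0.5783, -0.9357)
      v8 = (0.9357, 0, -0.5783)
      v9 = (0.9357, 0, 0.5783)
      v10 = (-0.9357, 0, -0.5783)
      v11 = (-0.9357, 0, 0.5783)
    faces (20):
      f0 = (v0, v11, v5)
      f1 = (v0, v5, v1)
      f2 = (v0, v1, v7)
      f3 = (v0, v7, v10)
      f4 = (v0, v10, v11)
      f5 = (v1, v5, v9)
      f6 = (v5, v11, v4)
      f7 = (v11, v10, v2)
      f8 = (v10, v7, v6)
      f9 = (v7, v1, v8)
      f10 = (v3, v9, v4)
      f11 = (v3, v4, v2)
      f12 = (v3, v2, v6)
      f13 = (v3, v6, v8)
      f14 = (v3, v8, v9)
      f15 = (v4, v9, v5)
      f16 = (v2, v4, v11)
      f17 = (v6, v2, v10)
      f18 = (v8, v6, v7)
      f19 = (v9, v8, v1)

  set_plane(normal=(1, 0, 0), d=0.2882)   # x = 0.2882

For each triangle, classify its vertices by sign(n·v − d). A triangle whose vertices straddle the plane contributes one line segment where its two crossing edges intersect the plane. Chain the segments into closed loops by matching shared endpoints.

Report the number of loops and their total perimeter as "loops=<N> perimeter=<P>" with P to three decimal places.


Straddling triangles (10 of 20):
  (v0,v5,v1) [--+] → (0.2882, 0.756413, 0.469387)–(0.2882, 0.9357, 0)  len=0.5025
  (v0,v1,v7) [-+-] → (0.2882, 0.9357, 0)–(0.2882, 0.756413, -0.469387)  len=0.5025
  (v1,v5,v9) [+-+] → (0.2882, 0.756413, 0.469387)–(0.2882, 0.400181, 0.825619)  len=0.5038
  (v7,v1,v8) [-++] → (0.2882, 0.756413, -0.469387)–(0.2882, 0.400181, -0.825619)  len=0.5038
  (v3,v9,v4) [++-] → (0.2882, -0.400181, 0.825619)–(0.2882, -0.756413, 0.469387)  len=0.5038
  (v3,v4,v2) [+--] → (0.2882, -0.756413, 0.469387)–(0.2882, -0.9357, 0)  len=0.5025
  (v3,v2,v6) [+--] → (0.2882, -0.9357, 0)–(0.2882, -0.756413, -0.469387)  len=0.5025
  (v3,v6,v8) [+-+] → (0.2882, -0.756413, -0.469387)–(0.2882, -0.400181, -0.825619)  len=0.5038
  (v4,v9,v5) [-+-] → (0.2882, -0.400181, 0.825619)–(0.2882, 0.400181, 0.825619)  len=0.8004
  (v8,v6,v7) [+--] → (0.2882, -0.400181, -0.825619)–(0.2882, 0.400181, -0.825619)  len=0.8004

Chained into 1 loop(s):
  loop 1: 10 segments, perimeter = 5.6257
Total perimeter = 5.626

loops=1 perimeter=5.626


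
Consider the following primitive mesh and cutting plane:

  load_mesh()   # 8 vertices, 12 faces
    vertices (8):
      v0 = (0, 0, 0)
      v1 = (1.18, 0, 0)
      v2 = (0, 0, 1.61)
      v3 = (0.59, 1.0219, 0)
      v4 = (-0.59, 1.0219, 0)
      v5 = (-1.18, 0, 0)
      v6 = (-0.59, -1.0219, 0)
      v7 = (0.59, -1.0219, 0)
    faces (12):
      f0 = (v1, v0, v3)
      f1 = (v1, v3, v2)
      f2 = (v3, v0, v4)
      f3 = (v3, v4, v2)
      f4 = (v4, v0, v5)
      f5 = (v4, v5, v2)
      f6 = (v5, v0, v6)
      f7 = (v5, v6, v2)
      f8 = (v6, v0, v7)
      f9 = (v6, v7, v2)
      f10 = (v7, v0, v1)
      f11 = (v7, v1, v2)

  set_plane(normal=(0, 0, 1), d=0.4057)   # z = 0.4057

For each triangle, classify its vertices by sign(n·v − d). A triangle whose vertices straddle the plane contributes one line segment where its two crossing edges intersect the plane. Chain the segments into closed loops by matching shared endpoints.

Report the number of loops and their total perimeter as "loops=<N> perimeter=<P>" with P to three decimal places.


loops=1 perimeter=5.296

Straddling triangles (6 of 12):
  (v1,v3,v2) [--+] → (0.441327, 0.764394, 0.4057)–(0.882655, 0, 0.4057)  len=0.8826
  (v3,v4,v2) [--+] → (-0.441327, 0.764394, 0.4057)–(0.441327, 0.764394, 0.4057)  len=0.8827
  (v4,v5,v2) [--+] → (-0.882655, 0, 0.4057)–(-0.441327, 0.764394, 0.4057)  len=0.8826
  (v5,v6,v2) [--+] → (-0.441327, -0.764394, 0.4057)–(-0.882655, 0, 0.4057)  len=0.8826
  (v6,v7,v2) [--+] → (0.441327, -0.764394, 0.4057)–(-0.441327, -0.764394, 0.4057)  len=0.8827
  (v7,v1,v2) [--+] → (0.882655, 0, 0.4057)–(0.441327, -0.764394, 0.4057)  len=0.8826

Chained into 1 loop(s):
  loop 1: 6 segments, perimeter = 5.2959
Total perimeter = 5.296


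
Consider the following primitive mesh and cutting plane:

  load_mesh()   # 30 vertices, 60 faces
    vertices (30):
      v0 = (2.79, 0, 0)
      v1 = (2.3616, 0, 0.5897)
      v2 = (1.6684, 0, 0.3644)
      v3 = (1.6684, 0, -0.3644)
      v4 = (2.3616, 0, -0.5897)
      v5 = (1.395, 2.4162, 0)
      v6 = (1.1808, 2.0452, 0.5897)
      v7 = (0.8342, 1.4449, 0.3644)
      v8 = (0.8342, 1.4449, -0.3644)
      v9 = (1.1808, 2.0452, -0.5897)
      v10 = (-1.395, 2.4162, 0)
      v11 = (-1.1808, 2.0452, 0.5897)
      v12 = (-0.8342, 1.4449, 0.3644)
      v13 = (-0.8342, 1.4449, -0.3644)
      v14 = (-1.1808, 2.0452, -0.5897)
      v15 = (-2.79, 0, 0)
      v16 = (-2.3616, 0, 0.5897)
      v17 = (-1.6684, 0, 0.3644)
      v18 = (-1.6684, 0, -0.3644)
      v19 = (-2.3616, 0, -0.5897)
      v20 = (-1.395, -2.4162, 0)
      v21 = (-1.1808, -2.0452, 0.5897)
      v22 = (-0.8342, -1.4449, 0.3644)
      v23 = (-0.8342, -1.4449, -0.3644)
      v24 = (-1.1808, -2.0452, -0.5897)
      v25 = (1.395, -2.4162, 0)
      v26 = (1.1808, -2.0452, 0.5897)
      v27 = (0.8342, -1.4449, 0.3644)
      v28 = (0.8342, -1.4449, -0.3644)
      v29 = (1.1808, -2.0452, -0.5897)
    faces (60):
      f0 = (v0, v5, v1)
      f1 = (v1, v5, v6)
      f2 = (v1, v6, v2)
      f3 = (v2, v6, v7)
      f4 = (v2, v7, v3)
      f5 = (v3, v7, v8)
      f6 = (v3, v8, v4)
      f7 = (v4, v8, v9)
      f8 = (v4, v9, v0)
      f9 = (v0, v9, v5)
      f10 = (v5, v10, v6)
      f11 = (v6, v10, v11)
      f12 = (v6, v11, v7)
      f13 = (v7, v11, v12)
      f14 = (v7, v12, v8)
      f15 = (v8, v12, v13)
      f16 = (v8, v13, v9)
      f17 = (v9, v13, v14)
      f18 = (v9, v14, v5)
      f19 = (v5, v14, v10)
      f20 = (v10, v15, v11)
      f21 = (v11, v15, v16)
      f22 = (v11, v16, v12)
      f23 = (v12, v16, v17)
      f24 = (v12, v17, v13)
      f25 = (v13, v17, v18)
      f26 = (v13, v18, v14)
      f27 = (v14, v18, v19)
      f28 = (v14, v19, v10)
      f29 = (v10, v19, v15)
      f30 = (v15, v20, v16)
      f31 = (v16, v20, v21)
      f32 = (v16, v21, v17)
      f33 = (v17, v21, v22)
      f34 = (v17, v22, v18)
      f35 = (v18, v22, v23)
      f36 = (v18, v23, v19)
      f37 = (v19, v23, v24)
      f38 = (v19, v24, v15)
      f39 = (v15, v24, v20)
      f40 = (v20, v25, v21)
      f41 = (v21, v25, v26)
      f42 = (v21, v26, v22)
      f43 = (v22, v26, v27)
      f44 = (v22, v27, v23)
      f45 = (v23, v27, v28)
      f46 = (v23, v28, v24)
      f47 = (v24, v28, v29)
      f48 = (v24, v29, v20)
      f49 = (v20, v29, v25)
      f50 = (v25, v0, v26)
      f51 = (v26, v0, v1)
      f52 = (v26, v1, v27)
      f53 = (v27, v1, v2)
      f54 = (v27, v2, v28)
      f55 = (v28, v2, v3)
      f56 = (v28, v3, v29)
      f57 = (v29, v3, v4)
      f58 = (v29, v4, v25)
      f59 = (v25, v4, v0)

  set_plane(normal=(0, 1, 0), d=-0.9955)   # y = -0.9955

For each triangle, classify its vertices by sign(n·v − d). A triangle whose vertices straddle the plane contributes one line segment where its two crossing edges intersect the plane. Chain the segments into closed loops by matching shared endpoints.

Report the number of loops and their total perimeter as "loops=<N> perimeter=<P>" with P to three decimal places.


Straddling triangles (20 of 60):
  (v15,v20,v16) [+-+] → (-2.21525, -0.9955, 0)–(-1.96335, -0.9955, 0.346737)  len=0.4286
  (v16,v20,v21) [+--] → (-1.96335, -0.9955, 0.346737)–(-1.78685, -0.9955, 0.5897)  len=0.3003
  (v16,v21,v17) [+-+] → (-1.78685, -0.9955, 0.5897)–(-1.43106, -0.9955, 0.474065)  len=0.3741
  (v17,v21,v22) [+--] → (-1.43106, -0.9955, 0.474065)–(-1.09366, -0.9955, 0.3644)  len=0.3548
  (v17,v22,v18) [+-+] → (-1.09366, -0.9955, 0.3644)–(-1.09366, -0.9955, 0.137725)  len=0.2267
  (v18,v22,v23) [+--] → (-1.09366, -0.9955, 0.137725)–(-1.09366, -0.9955, -0.3644)  len=0.5021
  (v18,v23,v19) [+-+] → (-1.09366, -0.9955, -0.3644)–(-1.30926, -0.9955, -0.434474)  len=0.2267
  (v19,v23,v24) [+--] → (-1.30926, -0.9955, -0.434474)–(-1.78685, -0.9955, -0.5897)  len=0.5022
  (v19,v24,v15) [+-+] → (-1.78685, -0.9955, -0.5897)–(-2.00672, -0.9955, -0.287036)  len=0.3741
  (v15,v24,v20) [+--] → (-2.00672, -0.9955, -0.287036)–(-2.21525, -0.9955, 0)  len=0.3548
  (v25,v0,v26) [-+-] → (2.21525, -0.9955, 0)–(2.00672, -0.9955, 0.287036)  len=0.3548
  (v26,v0,v1) [-++] → (2.00672, -0.9955, 0.287036)–(1.78685, -0.9955, 0.5897)  len=0.3741
  (v26,v1,v27) [-+-] → (1.78685, -0.9955, 0.5897)–(1.30926, -0.9955, 0.434474)  len=0.5022
  (v27,v1,v2) [-++] → (1.30926, -0.9955, 0.434474)–(1.09366, -0.9955, 0.3644)  len=0.2267
  (v27,v2,v28) [-+-] → (1.09366, -0.9955, 0.3644)–(1.09366, -0.9955, -0.137725)  len=0.5021
  (v28,v2,v3) [-++] → (1.09366, -0.9955, -0.137725)–(1.09366, -0.9955, -0.3644)  len=0.2267
  (v28,v3,v29) [-+-] → (1.09366, -0.9955, -0.3644)–(1.43106, -0.9955, -0.474065)  len=0.3548
  (v29,v3,v4) [-++] → (1.43106, -0.9955, -0.474065)–(1.78685, -0.9955, -0.5897)  len=0.3741
  (v29,v4,v25) [-+-] → (1.78685, -0.9955, -0.5897)–(1.96335, -0.9955, -0.346737)  len=0.3003
  (v25,v4,v0) [-++] → (1.96335, -0.9955, -0.346737)–(2.21525, -0.9955, 0)  len=0.4286

Chained into 2 loop(s):
  loop 1: 10 segments, perimeter = 3.6443
  loop 2: 10 segments, perimeter = 3.6443
Total perimeter = 7.289

loops=2 perimeter=7.289


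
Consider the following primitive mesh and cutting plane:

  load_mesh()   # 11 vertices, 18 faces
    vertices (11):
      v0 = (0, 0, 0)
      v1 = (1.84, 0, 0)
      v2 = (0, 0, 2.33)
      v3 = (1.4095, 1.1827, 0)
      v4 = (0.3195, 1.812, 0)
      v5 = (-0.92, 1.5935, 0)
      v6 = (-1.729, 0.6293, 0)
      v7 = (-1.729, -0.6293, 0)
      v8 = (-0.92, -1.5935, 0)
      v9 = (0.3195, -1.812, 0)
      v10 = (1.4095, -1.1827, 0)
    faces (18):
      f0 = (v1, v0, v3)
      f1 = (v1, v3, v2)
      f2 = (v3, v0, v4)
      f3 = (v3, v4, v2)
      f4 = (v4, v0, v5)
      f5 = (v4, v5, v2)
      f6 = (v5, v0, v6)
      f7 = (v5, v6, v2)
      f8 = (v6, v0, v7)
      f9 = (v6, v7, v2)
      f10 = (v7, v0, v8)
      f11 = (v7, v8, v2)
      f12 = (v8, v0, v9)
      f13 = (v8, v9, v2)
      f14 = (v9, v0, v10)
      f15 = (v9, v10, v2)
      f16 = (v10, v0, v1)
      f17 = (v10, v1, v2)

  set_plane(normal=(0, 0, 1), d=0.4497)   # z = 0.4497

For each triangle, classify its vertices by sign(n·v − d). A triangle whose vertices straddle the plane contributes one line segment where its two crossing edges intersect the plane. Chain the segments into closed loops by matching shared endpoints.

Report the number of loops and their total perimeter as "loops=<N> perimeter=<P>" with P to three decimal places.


loops=1 perimeter=9.141

Straddling triangles (9 of 18):
  (v1,v3,v2) [--+] → (1.13746, 0.954434, 0.4497)–(1.48487, 0, 0.4497)  len=1.0157
  (v3,v4,v2) [--+] → (0.257835, 1.46228, 0.4497)–(1.13746, 0.954434, 0.4497)  len=1.0157
  (v4,v5,v2) [--+] → (-0.742436, 1.28595, 0.4497)–(0.257835, 1.46228, 0.4497)  len=1.0157
  (v5,v6,v2) [--+] → (-1.3953, 0.507842, 0.4497)–(-0.742436, 1.28595, 0.4497)  len=1.0157
  (v6,v7,v2) [--+] → (-1.3953, -0.507842, 0.4497)–(-1.3953, 0.507842, 0.4497)  len=1.0157
  (v7,v8,v2) [--+] → (-0.742436, -1.28595, 0.4497)–(-1.3953, -0.507842, 0.4497)  len=1.0157
  (v8,v9,v2) [--+] → (0.257835, -1.46228, 0.4497)–(-0.742436, -1.28595, 0.4497)  len=1.0157
  (v9,v10,v2) [--+] → (1.13746, -0.954434, 0.4497)–(0.257835, -1.46228, 0.4497)  len=1.0157
  (v10,v1,v2) [--+] → (1.48487, 0, 0.4497)–(1.13746, -0.954434, 0.4497)  len=1.0157

Chained into 1 loop(s):
  loop 1: 9 segments, perimeter = 9.1413
Total perimeter = 9.141


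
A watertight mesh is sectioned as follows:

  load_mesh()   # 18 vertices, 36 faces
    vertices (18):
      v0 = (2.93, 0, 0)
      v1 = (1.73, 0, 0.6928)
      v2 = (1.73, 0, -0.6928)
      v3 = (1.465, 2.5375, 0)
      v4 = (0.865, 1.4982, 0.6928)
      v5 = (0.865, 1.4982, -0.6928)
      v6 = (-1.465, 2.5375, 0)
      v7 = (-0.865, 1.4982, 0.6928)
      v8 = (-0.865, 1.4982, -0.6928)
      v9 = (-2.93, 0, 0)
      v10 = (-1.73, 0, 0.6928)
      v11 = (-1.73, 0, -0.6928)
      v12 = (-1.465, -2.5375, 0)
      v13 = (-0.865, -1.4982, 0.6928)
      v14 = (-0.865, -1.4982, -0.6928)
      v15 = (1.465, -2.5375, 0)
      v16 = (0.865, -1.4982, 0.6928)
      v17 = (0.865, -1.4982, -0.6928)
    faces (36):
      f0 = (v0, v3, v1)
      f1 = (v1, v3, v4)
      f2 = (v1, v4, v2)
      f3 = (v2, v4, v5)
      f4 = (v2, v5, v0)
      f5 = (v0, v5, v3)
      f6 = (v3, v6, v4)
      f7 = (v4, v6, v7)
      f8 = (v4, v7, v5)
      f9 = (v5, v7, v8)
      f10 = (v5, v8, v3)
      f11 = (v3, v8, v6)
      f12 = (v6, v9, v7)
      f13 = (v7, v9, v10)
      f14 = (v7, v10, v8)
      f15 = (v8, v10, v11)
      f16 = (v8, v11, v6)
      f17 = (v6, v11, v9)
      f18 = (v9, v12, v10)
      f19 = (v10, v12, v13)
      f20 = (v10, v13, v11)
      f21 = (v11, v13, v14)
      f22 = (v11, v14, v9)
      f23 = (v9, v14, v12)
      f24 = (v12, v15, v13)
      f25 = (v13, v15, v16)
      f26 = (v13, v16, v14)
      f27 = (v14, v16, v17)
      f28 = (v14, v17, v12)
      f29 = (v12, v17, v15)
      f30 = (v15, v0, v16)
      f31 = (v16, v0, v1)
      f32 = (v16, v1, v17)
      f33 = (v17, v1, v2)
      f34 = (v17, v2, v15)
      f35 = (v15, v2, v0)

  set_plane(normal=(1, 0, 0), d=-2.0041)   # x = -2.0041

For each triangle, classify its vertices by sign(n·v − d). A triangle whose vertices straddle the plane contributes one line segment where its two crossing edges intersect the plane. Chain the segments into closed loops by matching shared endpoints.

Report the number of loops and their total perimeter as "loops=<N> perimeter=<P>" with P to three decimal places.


Straddling triangles (6 of 36):
  (v6,v9,v7) [+-+] → (-2.0041, 1.60373, 0)–(-2.0041, 0.67176, 0.310636)  len=0.9824
  (v7,v9,v10) [+-+] → (-2.0041, 0.67176, 0.310636)–(-2.0041, 0, 0.534553)  len=0.7081
  (v6,v11,v9) [++-] → (-2.0041, 0, -0.534553)–(-2.0041, 1.60373, 0)  len=1.6905
  (v9,v12,v10) [-++] → (-2.0041, -1.60373, 0)–(-2.0041, 0, 0.534553)  len=1.6905
  (v11,v14,v9) [++-] → (-2.0041, -0.67176, -0.310636)–(-2.0041, 0, -0.534553)  len=0.7081
  (v9,v14,v12) [-++] → (-2.0041, -0.67176, -0.310636)–(-2.0041, -1.60373, 0)  len=0.9824

Chained into 1 loop(s):
  loop 1: 6 segments, perimeter = 6.7619
Total perimeter = 6.762

loops=1 perimeter=6.762


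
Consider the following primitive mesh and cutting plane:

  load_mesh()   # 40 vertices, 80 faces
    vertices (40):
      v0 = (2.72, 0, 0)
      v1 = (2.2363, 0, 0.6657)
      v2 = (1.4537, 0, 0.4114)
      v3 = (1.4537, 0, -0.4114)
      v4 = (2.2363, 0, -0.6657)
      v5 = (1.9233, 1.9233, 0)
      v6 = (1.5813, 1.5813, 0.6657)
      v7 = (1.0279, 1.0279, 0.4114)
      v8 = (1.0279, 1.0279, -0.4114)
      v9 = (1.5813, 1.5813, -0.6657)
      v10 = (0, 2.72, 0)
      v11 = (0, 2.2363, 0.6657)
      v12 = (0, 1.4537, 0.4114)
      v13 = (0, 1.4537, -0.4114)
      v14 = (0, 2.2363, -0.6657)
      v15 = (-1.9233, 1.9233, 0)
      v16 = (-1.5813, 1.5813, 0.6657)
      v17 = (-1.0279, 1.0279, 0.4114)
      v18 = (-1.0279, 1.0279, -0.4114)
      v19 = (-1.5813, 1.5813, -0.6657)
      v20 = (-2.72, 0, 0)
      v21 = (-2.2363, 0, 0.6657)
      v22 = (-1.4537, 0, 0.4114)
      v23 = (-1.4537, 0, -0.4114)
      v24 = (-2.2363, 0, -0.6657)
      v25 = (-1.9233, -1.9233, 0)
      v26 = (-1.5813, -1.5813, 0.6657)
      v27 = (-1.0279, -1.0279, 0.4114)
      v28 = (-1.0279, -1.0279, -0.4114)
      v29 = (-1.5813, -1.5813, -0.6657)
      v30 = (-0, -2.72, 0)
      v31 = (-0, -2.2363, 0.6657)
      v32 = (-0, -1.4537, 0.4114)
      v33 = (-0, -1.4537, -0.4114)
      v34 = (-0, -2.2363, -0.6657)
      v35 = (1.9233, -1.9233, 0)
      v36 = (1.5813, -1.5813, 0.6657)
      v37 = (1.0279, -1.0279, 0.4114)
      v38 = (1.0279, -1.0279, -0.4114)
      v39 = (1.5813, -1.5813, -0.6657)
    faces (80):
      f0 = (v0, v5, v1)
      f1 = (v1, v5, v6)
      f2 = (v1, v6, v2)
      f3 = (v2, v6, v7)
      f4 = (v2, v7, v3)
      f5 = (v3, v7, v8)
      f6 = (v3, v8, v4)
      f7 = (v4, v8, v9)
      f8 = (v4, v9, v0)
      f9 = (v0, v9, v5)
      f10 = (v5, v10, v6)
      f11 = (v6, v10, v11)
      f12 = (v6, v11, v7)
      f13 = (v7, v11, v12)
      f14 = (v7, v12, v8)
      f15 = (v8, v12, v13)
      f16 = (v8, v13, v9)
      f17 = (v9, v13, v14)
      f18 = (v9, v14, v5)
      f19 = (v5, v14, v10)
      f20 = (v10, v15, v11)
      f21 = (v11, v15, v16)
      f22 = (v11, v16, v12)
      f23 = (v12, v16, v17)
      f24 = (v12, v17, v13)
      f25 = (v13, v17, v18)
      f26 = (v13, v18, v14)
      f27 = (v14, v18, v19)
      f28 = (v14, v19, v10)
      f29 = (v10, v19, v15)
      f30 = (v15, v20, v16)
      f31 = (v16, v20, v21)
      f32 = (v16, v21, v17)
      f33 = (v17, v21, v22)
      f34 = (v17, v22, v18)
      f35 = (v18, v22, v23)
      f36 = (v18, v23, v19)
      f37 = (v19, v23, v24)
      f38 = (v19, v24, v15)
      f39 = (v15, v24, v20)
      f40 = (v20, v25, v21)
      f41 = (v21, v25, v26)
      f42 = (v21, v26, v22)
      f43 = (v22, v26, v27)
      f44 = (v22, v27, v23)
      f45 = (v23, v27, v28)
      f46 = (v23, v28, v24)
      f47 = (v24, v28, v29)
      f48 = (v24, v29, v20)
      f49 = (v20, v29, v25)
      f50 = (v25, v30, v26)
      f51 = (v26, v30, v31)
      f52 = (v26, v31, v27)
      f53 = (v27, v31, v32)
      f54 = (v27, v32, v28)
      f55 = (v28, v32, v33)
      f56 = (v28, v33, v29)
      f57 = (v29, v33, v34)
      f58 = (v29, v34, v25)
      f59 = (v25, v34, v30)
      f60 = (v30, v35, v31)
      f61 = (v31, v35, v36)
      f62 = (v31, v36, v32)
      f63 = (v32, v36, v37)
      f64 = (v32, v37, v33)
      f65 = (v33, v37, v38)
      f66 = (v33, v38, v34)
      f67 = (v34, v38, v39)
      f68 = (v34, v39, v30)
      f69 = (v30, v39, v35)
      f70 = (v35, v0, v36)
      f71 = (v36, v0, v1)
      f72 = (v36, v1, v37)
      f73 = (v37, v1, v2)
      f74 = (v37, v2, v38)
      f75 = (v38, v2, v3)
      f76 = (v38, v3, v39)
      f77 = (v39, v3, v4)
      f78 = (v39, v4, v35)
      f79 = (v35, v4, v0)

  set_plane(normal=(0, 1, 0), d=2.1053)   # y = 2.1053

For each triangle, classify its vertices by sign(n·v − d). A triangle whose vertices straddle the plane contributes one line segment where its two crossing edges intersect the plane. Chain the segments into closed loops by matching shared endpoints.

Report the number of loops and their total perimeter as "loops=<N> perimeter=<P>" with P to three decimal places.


loops=1 perimeter=6.653

Straddling triangles (14 of 80):
  (v5,v10,v6) [-+-] → (1.48394, 2.1053, 0)–(0.853627, 2.1053, 0.359362)  len=0.7256
  (v6,v10,v11) [-++] → (0.853627, 2.1053, 0.359362)–(0.31626, 2.1053, 0.6657)  len=0.6186
  (v6,v11,v7) [-+-] → (0.31626, 2.1053, 0.6657)–(0.111432, 2.1053, 0.638132)  len=0.2067
  (v7,v11,v12) [-+-] → (0.111432, 2.1053, 0.638132)–(0, 2.1053, 0.623133)  len=0.1124
  (v9,v13,v14) [--+] → (0, 2.1053, -0.623133)–(0.31626, 2.1053, -0.6657)  len=0.3191
  (v9,v14,v5) [-+-] → (0.31626, 2.1053, -0.6657)–(0.804959, 2.1053, -0.387084)  len=0.5625
  (v5,v14,v10) [-++] → (0.804959, 2.1053, -0.387084)–(1.48394, 2.1053, 0)  len=0.7816
  (v10,v15,v11) [+-+] → (-1.48394, 2.1053, 0)–(-0.804959, 2.1053, 0.387084)  len=0.7816
  (v11,v15,v16) [+--] → (-0.804959, 2.1053, 0.387084)–(-0.31626, 2.1053, 0.6657)  len=0.5625
  (v11,v16,v12) [+--] → (-0.31626, 2.1053, 0.6657)–(0, 2.1053, 0.623133)  len=0.3191
  (v13,v18,v14) [--+] → (-0.111432, 2.1053, -0.638132)–(0, 2.1053, -0.623133)  len=0.1124
  (v14,v18,v19) [+--] → (-0.111432, 2.1053, -0.638132)–(-0.31626, 2.1053, -0.6657)  len=0.2067
  (v14,v19,v10) [+-+] → (-0.31626, 2.1053, -0.6657)–(-0.853627, 2.1053, -0.359362)  len=0.6186
  (v10,v19,v15) [+--] → (-0.853627, 2.1053, -0.359362)–(-1.48394, 2.1053, 0)  len=0.7256

Chained into 1 loop(s):
  loop 1: 14 segments, perimeter = 6.6529
Total perimeter = 6.653


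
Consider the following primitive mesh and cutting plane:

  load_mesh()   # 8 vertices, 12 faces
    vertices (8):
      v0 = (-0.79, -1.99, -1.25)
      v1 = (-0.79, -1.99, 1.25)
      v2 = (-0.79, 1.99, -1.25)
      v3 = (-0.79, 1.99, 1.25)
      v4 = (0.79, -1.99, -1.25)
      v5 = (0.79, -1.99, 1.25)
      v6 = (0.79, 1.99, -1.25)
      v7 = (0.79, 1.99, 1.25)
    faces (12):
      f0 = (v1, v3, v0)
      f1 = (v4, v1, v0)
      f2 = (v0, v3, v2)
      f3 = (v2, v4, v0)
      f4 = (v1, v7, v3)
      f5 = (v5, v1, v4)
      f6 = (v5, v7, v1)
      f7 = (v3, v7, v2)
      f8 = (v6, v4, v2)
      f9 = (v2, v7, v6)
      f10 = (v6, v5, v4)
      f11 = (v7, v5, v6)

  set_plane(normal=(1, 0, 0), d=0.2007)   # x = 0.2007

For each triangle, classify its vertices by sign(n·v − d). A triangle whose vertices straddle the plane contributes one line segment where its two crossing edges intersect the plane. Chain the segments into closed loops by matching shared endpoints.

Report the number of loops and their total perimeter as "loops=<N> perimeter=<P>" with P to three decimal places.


loops=1 perimeter=12.960

Straddling triangles (8 of 12):
  (v4,v1,v0) [+--] → (0.2007, -1.99, -0.317563)–(0.2007, -1.99, -1.25)  len=0.9324
  (v2,v4,v0) [-+-] → (0.2007, -0.505561, -1.25)–(0.2007, -1.99, -1.25)  len=1.4844
  (v1,v7,v3) [-+-] → (0.2007, 0.505561, 1.25)–(0.2007, 1.99, 1.25)  len=1.4844
  (v5,v1,v4) [+-+] → (0.2007, -1.99, 1.25)–(0.2007, -1.99, -0.317563)  len=1.5676
  (v5,v7,v1) [++-] → (0.2007, 0.505561, 1.25)–(0.2007, -1.99, 1.25)  len=2.4956
  (v3,v7,v2) [-+-] → (0.2007, 1.99, 1.25)–(0.2007, 1.99, 0.317563)  len=0.9324
  (v6,v4,v2) [++-] → (0.2007, -0.505561, -1.25)–(0.2007, 1.99, -1.25)  len=2.4956
  (v2,v7,v6) [-++] → (0.2007, 1.99, 0.317563)–(0.2007, 1.99, -1.25)  len=1.5676

Chained into 1 loop(s):
  loop 1: 8 segments, perimeter = 12.9600
Total perimeter = 12.960
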